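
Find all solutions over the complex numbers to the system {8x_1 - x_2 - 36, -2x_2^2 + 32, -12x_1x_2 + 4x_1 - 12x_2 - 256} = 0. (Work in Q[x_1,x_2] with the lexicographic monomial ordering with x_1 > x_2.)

Compute a lex Gröbner basis by Buchberger's algorithm.
f_1 = 8x_1 - x_2 - 36, LT = x_1.
f_2 = -2x_2^2 + 32, LT = x_2^2.
f_3 = -12x_1x_2 + 4x_1 - 12x_2 - 256, LT = x_1x_2.

S(f_1,f_3): lcm = x_1x_2. S = 1/3x_1 - 1/8x_2^2 - 11/2x_2 - 64/3.
  reduce S modulo (f_1, f_2, f_3):
  remainder -131/24x_2 - 131/6 ≠ 0; add h_4 = -131/24x_2 - 131/6 to the basis.

The other S-polynomials (S(f_1,f_2), S(f_2,f_3), S(f_1,h_4), S(f_2,h_4), S(f_3,h_4)) all reduce to 0 modulo the current basis, so we have a Gröbner basis.
Inter-reduce: drop elements whose leading term is divisible by another's, tail-reduce, and make monic.
Reduced Gröbner basis: {x_1 - 4, x_2 + 4}.

The lex basis is triangular: the last element involves only x_2. Solving x_2 + 4 = 0 gives x_2 ∈ {-4}; substituting each value into the earlier elements determines the remaining variables.
  x_2 = -4: the earlier basis element becomes x_1 - 4 = 0, giving x_1 = 4 — point (4, -4).

{(4, -4)}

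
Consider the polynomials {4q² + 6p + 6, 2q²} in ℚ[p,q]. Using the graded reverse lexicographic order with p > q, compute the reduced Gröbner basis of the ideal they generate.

G = {q², p + 1}

The reduced Gröbner basis is the canonical form of the ideal for this ordering.

f_1 = 4q² + 6p + 6, LT = q².
f_2 = 2q², LT = q².

S(f_1,f_2): lcm = q². S = 3/2p + 3/2.
  leading term p: no divisor's leading term divides it; move 3/2p to the remainder.
  leading term 1: no divisor's leading term divides it; move 3/2 to the remainder.
  remainder 3/2p + 3/2 ≠ 0; add g_3 = 3/2p + 3/2 to the basis.

The other S-polynomials (S(f_1,g_3), S(f_2,g_3)) all reduce to 0 modulo the current basis, so we have a Gröbner basis.
Inter-reduce: drop elements whose leading term is divisible by another's, tail-reduce, and make monic.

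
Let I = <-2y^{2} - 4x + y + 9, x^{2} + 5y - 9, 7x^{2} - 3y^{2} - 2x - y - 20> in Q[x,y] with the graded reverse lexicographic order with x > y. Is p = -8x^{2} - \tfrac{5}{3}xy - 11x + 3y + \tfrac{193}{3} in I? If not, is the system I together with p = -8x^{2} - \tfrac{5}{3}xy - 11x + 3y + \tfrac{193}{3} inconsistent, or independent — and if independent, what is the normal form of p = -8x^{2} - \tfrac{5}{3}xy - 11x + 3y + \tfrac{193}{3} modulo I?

Adjoining -8x^{2} - \tfrac{5}{3}xy - 11x + 3y + \tfrac{193}{3} makes the ideal the whole ring: the system is inconsistent.

First compute the reduced Gröbner basis of I by Buchberger's algorithm.
f_1 = -2y^{2} - 4x + y + 9, LT = y^{2}.
f_2 = x^{2} + 5y - 9, LT = x^{2}.
f_3 = 7x^{2} - 3y^{2} - 2x - y - 20, LT = x^{2}.

S(f_2,f_3): lcm = x^{2}. S = \tfrac{3}{7}y^{2} + \tfrac{2}{7}x + \tfrac{36}{7}y - \tfrac{43}{7}.
  leading term y^{2}: subtract (-\tfrac{3}{14})·f_1 from \tfrac{3}{7}y^{2} + \tfrac{2}{7}x + \tfrac{36}{7}y - \tfrac{43}{7} → -\tfrac{4}{7}x + \tfrac{75}{14}y - \tfrac{59}{14}
  leading term x: no divisor's leading term divides it; move -\tfrac{4}{7}x to the remainder.
  leading term y: no divisor's leading term divides it; move \tfrac{75}{14}y to the remainder.
  leading term 1: no divisor's leading term divides it; move -\tfrac{59}{14} to the remainder.
  remainder -\tfrac{4}{7}x + \tfrac{75}{14}y - \tfrac{59}{14} ≠ 0; add h_4 = -\tfrac{4}{7}x + \tfrac{75}{14}y - \tfrac{59}{14} to the basis.

S(f_2,h_4): lcm = x^{2}. S = \tfrac{75}{8}xy - \tfrac{59}{8}x + 5y - 9.
  leading term xy: subtract (-\tfrac{525}{32}y)·h_4 from \tfrac{75}{8}xy - \tfrac{59}{8}x + 5y - 9 → \tfrac{5625}{64}y^{2} - \tfrac{59}{8}x - \tfrac{4105}{64}y - 9
  leading term y^{2}: subtract (-\tfrac{5625}{128})·f_1 from \tfrac{5625}{64}y^{2} - \tfrac{59}{8}x - \tfrac{4105}{64}y - 9 → -\tfrac{5861}{32}x - \tfrac{2585}{128}y + \tfrac{49473}{128}
  leading term x: subtract (\tfrac{41027}{128})·h_4 from -\tfrac{5861}{32}x - \tfrac{2585}{128}y + \tfrac{49473}{128} → -\tfrac{444745}{256}y + \tfrac{444745}{256}
  leading term y: no divisor's leading term divides it; move -\tfrac{444745}{256}y to the remainder.
  leading term 1: no divisor's leading term divides it; move \tfrac{444745}{256} to the remainder.
  remainder -\tfrac{444745}{256}y + \tfrac{444745}{256} ≠ 0; add h_5 = -\tfrac{444745}{256}y + \tfrac{444745}{256} to the basis.

The other S-polynomials (S(f_1,f_2), S(f_1,f_3), S(f_1,h_4), S(f_3,h_4), S(f_1,h_5), S(f_2,h_5), S(f_3,h_5), S(h_4,h_5)) all reduce to 0 modulo the current basis, so we have a Gröbner basis.
Inter-reduce: drop elements whose leading term is divisible by another's, tail-reduce, and make monic.
Reduced Gröbner basis: {x - 2, y - 1}.
Label its elements g_1 = x - 2, g_2 = y - 1.

Reduce p = -8x^{2} - \tfrac{5}{3}xy - 11x + 3y + \tfrac{193}{3} modulo G:
  leading term x^{2}: subtract (-8x)·g_1 from -8x^{2} - \tfrac{5}{3}xy - 11x + 3y + \tfrac{193}{3} → -\tfrac{5}{3}xy - 27x + 3y + \tfrac{193}{3}
  leading term xy: subtract (-\tfrac{5}{3}y)·g_1 from -\tfrac{5}{3}xy - 27x + 3y + \tfrac{193}{3} → -27x - \tfrac{1}{3}y + \tfrac{193}{3}
  leading term x: subtract (-27)·g_1 from -27x - \tfrac{1}{3}y + \tfrac{193}{3} → -\tfrac{1}{3}y + \tfrac{31}{3}
  leading term y: subtract (-\tfrac{1}{3})·g_2 from -\tfrac{1}{3}y + \tfrac{31}{3} → 10
  leading term 1: no divisor's leading term divides it; move 10 to the remainder.
  normal form = 10.
The normal form is nonzero, so p ∉ I. Since p minus its normal form lies in I, I + (p) = I + (r) where r = 10; decide whether this ideal is the whole ring.
Here r = 10 is a nonzero constant, hence a unit: 1 ∈ I + (p), the Gröbner basis of I + (p) is {1}, and the enlarged system has no common solution — adjoining p is inconsistent.

Ideal membership is decidable via reduction modulo a Gröbner basis.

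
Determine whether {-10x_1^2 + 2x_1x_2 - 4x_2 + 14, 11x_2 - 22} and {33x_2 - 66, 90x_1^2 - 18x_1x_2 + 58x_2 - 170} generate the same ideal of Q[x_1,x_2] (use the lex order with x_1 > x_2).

Yes, the ideals are equal.

Since reduced Gröbner bases are canonical representatives of ideals under a given ordering, it suffices to compute and compare them.
Buchberger on the first generating set:
f_1 = -10x_1^2 + 2x_1x_2 - 4x_2 + 14, LT = x_1^2.
f_2 = 11x_2 - 22, LT = x_2.

S(f_1,f_2): leading monomials are coprime, so the S-polynomial reduces to 0 (Buchberger's first criterion).
Every S-polynomial of the final basis reduces to 0, so we have a Gröbner basis.
Inter-reduce: drop elements whose leading term is divisible by another's, tail-reduce, and make monic.
Reduced Gröbner basis: {x_1^2 - 2/5x_1 - 3/5, x_2 - 2}.

Buchberger on the second generating set:
h_1 = 33x_2 - 66, LT = x_2.
h_2 = 90x_1^2 - 18x_1x_2 + 58x_2 - 170, LT = x_1^2.

S(h_1,h_2): leading monomials are coprime, so the S-polynomial reduces to 0 (Buchberger's first criterion).
Every S-polynomial of the final basis reduces to 0, so we have a Gröbner basis.
Inter-reduce: drop elements whose leading term is divisible by another's, tail-reduce, and make monic.
Reduced Gröbner basis: {x_1^2 - 2/5x_1 - 3/5, x_2 - 2}.

The two bases agree; hence the ideals are identical.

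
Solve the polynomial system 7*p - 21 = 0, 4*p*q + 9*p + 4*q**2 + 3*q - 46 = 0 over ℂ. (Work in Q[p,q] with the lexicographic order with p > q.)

{(3, -19/4), (3, 1)}

Compute a lex Gröbner basis by Buchberger's algorithm.
f_1 = 7*p - 21, LT = p.
f_2 = 4*p*q + 9*p + 4*q**2 + 3*q - 46, LT = p*q.

S(f_1,f_2): lcm = p*q. S = -9/4*p - q**2 - 15/4*q + 23/2.
  leading term p: subtract (-9/28)·f_1 from -9/4*p - q**2 - 15/4*q + 23/2 → -q**2 - 15/4*q + 19/4
  leading term q**2: no divisor's leading term divides it; move -q**2 to the remainder.
  leading term q: no divisor's leading term divides it; move -15/4*q to the remainder.
  leading term 1: no divisor's leading term divides it; move 19/4 to the remainder.
  remainder -q**2 - 15/4*q + 19/4 ≠ 0; add h_3 = -q**2 - 15/4*q + 19/4 to the basis.

The other S-polynomials (S(f_1,h_3), S(f_2,h_3)) all reduce to 0 modulo the current basis, so we have a Gröbner basis.
Inter-reduce: drop elements whose leading term is divisible by another's, tail-reduce, and make monic.
Reduced Gröbner basis: {p - 3, q**2 + 15/4*q - 19/4}.

From the last basis element, q**2 + 15/4*q - 19/4 = 0, so q takes values in {-19/4, 1}. Each choice, substituted upward through the basis, yields the corresponding point(s) of the solution set.
  q = -19/4: the earlier basis element becomes p - 3 = 0, giving p = 3 — point (3, -19/4).
  q = 1: the earlier basis element becomes p - 3 = 0, giving p = 3 — point (3, 1).
Each listed point satisfies every original equation (direct substitution).
A lex Gröbner basis triangularizes the system, enabling back-substitution.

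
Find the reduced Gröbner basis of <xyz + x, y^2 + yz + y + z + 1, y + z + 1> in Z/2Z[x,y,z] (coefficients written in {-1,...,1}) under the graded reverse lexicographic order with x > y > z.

f_1 = xyz + x, LT = xyz.
f_2 = y^2 + yz + y + z + 1, LT = y^2.
f_3 = y + z + 1, LT = y.

S(f_1,f_2): lcm = xy^2z. S = xyz^2 + xyz + xz^2 + xy + xz.
  leading term xyz^2: subtract (z)·f_1 from xyz^2 + xyz + xz^2 + xy + xz → xyz + xz^2 + xy
  leading term xyz: subtract (1)·f_1 from xyz + xz^2 + xy → xz^2 + xy + x
  leading term xz^2: no divisor's leading term divides it; move xz^2 to the remainder.
  leading term xy: subtract (x)·f_3 from xy + x → xz
  leading term xz: no divisor's leading term divides it; move xz to the remainder.
  remainder xz^2 + xz ≠ 0; add g_4 = xz^2 + xz to the basis.

S(f_1,f_3): lcm = xyz. S = xz^2 + xz + x.
  leading term xz^2: subtract (1)·g_4 from xz^2 + xz + x → x
  leading term x: no divisor's leading term divides it; move x to the remainder.
  remainder x ≠ 0; add g_5 = x to the basis.

S(f_2,f_3): lcm = y^2. S = z + 1.
  leading term z: no divisor's leading term divides it; move z to the remainder.
  leading term 1: no divisor's leading term divides it; move 1 to the remainder.
  remainder z + 1 ≠ 0; add g_6 = z + 1 to the basis.

The other S-polynomials (S(f_1,g_4), S(f_2,g_4), S(f_3,g_4), S(f_1,g_5), S(f_2,g_5), S(f_3,g_5), S(g_4,g_5), S(f_1,g_6), S(f_2,g_6), S(f_3,g_6), S(g_4,g_6), S(g_5,g_6)) all reduce to 0 modulo the current basis, so we have a Gröbner basis.
Inter-reduce: drop elements whose leading term is divisible by another's, tail-reduce, and make monic.

G = {x, y, z + 1}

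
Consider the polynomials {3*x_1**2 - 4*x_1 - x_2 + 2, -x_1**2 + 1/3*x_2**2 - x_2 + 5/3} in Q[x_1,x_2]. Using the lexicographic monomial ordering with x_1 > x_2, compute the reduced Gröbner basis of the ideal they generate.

G = {x_1 - 1/4*x_2**2 + x_2 - 7/4, x_2**4 - 8*x_2**3 + 74/3*x_2**2 - 40*x_2 + 67/3}

f_1 = 3*x_1**2 - 4*x_1 - x_2 + 2, LT = x_1**2.
f_2 = -x_1**2 + 1/3*x_2**2 - x_2 + 5/3, LT = x_1**2.

S(f_1,f_2): lcm = x_1**2. S = -4/3*x_1 + 1/3*x_2**2 - 4/3*x_2 + 7/3.
  leading term x_1: no divisor's leading term divides it; move -4/3*x_1 to the remainder.
  leading term x_2**2: no divisor's leading term divides it; move 1/3*x_2**2 to the remainder.
  leading term x_2: no divisor's leading term divides it; move -4/3*x_2 to the remainder.
  leading term 1: no divisor's leading term divides it; move 7/3 to the remainder.
  remainder -4/3*x_1 + 1/3*x_2**2 - 4/3*x_2 + 7/3 ≠ 0; add g_3 = -4/3*x_1 + 1/3*x_2**2 - 4/3*x_2 + 7/3 to the basis.

S(f_1,g_3): lcm = x_1**2. S = 1/4*x_1*x_2**2 - x_1*x_2 + 5/12*x_1 - 1/3*x_2 + 2/3.
  leading term x_1*x_2**2: subtract (-3/16*x_2**2)·g_3 from 1/4*x_1*x_2**2 - x_1*x_2 + 5/12*x_1 - 1/3*x_2 + 2/3 → -x_1*x_2 + 5/12*x_1 + 1/16*x_2**4 - 1/4*x_2**3 + 7/16*x_2**2 - 1/3*x_2 + 2/3
  leading term x_1*x_2: subtract (3/4*x_2)·g_3 from -x_1*x_2 + 5/12*x_1 + 1/16*x_2**4 - 1/4*x_2**3 + 7/16*x_2**2 - 1/3*x_2 + 2/3 → 5/12*x_1 + 1/16*x_2**4 - 1/2*x_2**3 + 23/16*x_2**2 - 25/12*x_2 + 2/3
  leading term x_1: subtract (-5/16)·g_3 from 5/12*x_1 + 1/16*x_2**4 - 1/2*x_2**3 + 23/16*x_2**2 - 25/12*x_2 + 2/3 → 1/16*x_2**4 - 1/2*x_2**3 + 37/24*x_2**2 - 5/2*x_2 + 67/48
  leading term x_2**4: no divisor's leading term divides it; move 1/16*x_2**4 to the remainder.
  leading term x_2**3: no divisor's leading term divides it; move -1/2*x_2**3 to the remainder.
  leading term x_2**2: no divisor's leading term divides it; move 37/24*x_2**2 to the remainder.
  leading term x_2: no divisor's leading term divides it; move -5/2*x_2 to the remainder.
  leading term 1: no divisor's leading term divides it; move 67/48 to the remainder.
  remainder 1/16*x_2**4 - 1/2*x_2**3 + 37/24*x_2**2 - 5/2*x_2 + 67/48 ≠ 0; add g_4 = 1/16*x_2**4 - 1/2*x_2**3 + 37/24*x_2**2 - 5/2*x_2 + 67/48 to the basis.

The other S-polynomials (S(f_2,g_3), S(f_1,g_4), S(f_2,g_4), S(g_3,g_4)) all reduce to 0 modulo the current basis, so we have a Gröbner basis.
Inter-reduce: drop elements whose leading term is divisible by another's, tail-reduce, and make monic.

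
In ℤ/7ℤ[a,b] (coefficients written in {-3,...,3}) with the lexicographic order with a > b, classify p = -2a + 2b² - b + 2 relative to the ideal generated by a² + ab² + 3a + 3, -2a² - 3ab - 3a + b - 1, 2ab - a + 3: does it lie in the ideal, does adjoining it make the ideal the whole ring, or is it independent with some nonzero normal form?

First compute the reduced Gröbner basis of I by Buchberger's algorithm.
f_1 = a² + ab² + 3a + 3, LT = a².
f_2 = -2a² - 3ab - 3a + b - 1, LT = a².
f_3 = 2ab - a + 3, LT = ab.

S(f_1,f_2): lcm = a². S = ab² + 2ab - 2a - 3b - 1.
  leading term ab²: subtract (-3b)·f_3 from ab² + 2ab - 2a - 3b - 1 → -ab - 2a - b - 1
  leading term ab: subtract (3)·f_3 from -ab - 2a - b - 1 → a - b - 3
  leading term a: no divisor's leading term divides it; move a to the remainder.
  leading term b: no divisor's leading term divides it; move -b to the remainder.
  leading term 1: no divisor's leading term divides it; move -3 to the remainder.
  remainder a - b - 3 ≠ 0; add h_4 = a - b - 3 to the basis.

S(f_1,f_3): lcm = a²b. S = -3a² + ab³ + 3ab + 2a + 3b.
  leading term a²: subtract (-3)·f_1 from -3a² + ab³ + 3ab + 2a + 3b → ab³ + 3ab² + 3ab - 3a + 3b + 2
  leading term ab³: subtract (-3b²)·f_3 from ab³ + 3ab² + 3ab - 3a + 3b + 2 → 3ab - 3a + 2b² + 3b + 2
  leading term ab: subtract (-2)·f_3 from 3ab - 3a + 2b² + 3b + 2 → 2a + 2b² + 3b + 1
  leading term a: subtract (2)·h_4 from 2a + 2b² + 3b + 1 → 2b² - 2b
  leading term b²: no divisor's leading term divides it; move 2b² to the remainder.
  leading term b: no divisor's leading term divides it; move -2b to the remainder.
  remainder 2b² - 2b ≠ 0; add h_5 = 2b² - 2b to the basis.

The other S-polynomials (S(f_2,f_3), S(f_1,h_4), S(f_2,h_4), S(f_3,h_4), S(f_1,h_5), S(f_2,h_5), S(f_3,h_5), S(h_4,h_5)) all reduce to 0 modulo the current basis, so we have a Gröbner basis.
Inter-reduce: drop elements whose leading term is divisible by another's, tail-reduce, and make monic.
Reduced Gröbner basis: {a - b - 3, b² - b}.
Label its elements g_1 = a - b - 3, g_2 = b² - b.

Reduce p = -2a + 2b² - b + 2 modulo G:
  leading term a: subtract (-2)·g_1 from -2a + 2b² - b + 2 → 2b² - 3b + 3
  leading term b²: subtract (2)·g_2 from 2b² - 3b + 3 → -b + 3
  leading term b: no divisor's leading term divides it; move -b to the remainder.
  leading term 1: no divisor's leading term divides it; move 3 to the remainder.
  normal form = -b + 3.
The normal form is nonzero, so p ∉ I. Since p minus its normal form lies in I, I + (p) = I + (r) where r = -b + 3; decide whether this ideal is the whole ring.
Run Buchberger on G together with r (pairs among the g_i already reduce to 0 since G is a Gröbner basis):
g_1 = a - b - 3, LT = a.
g_2 = b² - b, LT = b².
r = -b + 3, LT = b.

S(g_2,r): lcm = b². S = 2b.
  leading term b: subtract (-2)·r from 2b → -1
  leading term 1: no divisor's leading term divides it; move -1 to the remainder.
  remainder -1 ≠ 0; add m_4 = -1 to the basis.

The other S-polynomials (S(g_1,g_2), S(g_1,r), S(g_1,m_4), S(g_2,m_4), S(r,m_4)) all reduce to 0 modulo the current basis, so we have a Gröbner basis.
Inter-reduce: drop elements whose leading term is divisible by another's, tail-reduce, and make monic.
Reduced Gröbner basis: {1}.
The reduced Gröbner basis of I + (p) is {1}: the ideal is the whole ring, so the enlarged system has no common solution — adjoining p is inconsistent.

Adjoining -2a + 2b² - b + 2 makes the ideal the whole ring: the system is inconsistent.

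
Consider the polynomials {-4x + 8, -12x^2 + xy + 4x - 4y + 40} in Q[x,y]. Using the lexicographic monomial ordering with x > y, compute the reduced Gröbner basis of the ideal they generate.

f_1 = -4x + 8, LT = x.
f_2 = -12x^2 + xy + 4x - 4y + 40, LT = x^2.

S(f_1,f_2): lcm = x^2. S = 1/12xy - 5/3x - 1/3y + 10/3.
  leading term xy: subtract (-1/48y)·f_1 from 1/12xy - 5/3x - 1/3y + 10/3 → -5/3x - 1/6y + 10/3
  leading term x: subtract (5/12)·f_1 from -5/3x - 1/6y + 10/3 → -1/6y
  leading term y: no divisor's leading term divides it; move -1/6y to the remainder.
  remainder -1/6y ≠ 0; add g_3 = -1/6y to the basis.

The other S-polynomials (S(f_1,g_3), S(f_2,g_3)) all reduce to 0 modulo the current basis, so we have a Gröbner basis.
Inter-reduce: drop elements whose leading term is divisible by another's, tail-reduce, and make monic.

G = {x - 2, y}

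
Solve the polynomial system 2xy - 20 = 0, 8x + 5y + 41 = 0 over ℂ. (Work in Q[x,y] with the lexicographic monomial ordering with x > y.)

{(-2, -5), (-25/8, -16/5)}

Compute a lex Gröbner basis by Buchberger's algorithm.
f_1 = 2xy - 20, LT = xy.
f_2 = 8x + 5y + 41, LT = x.

S(f_1,f_2): lcm = xy. S = -5/8y^2 - 41/8y - 10.
  leading term y^2: no divisor's leading term divides it; move -5/8y^2 to the remainder.
  leading term y: no divisor's leading term divides it; move -41/8y to the remainder.
  leading term 1: no divisor's leading term divides it; move -10 to the remainder.
  remainder -5/8y^2 - 41/8y - 10 ≠ 0; add h_3 = -5/8y^2 - 41/8y - 10 to the basis.

The other S-polynomials (S(f_1,h_3), S(f_2,h_3)) all reduce to 0 modulo the current basis, so we have a Gröbner basis.
Inter-reduce: drop elements whose leading term is divisible by another's, tail-reduce, and make monic.
Reduced Gröbner basis: {x + 5/8y + 41/8, y^2 + 41/5y + 16}.

A lex Gröbner basis eliminates variables successively. Here y^2 + 41/5y + 16 depends only on y, with roots {-5, -16/5}; lifting each root through the earlier basis elements recovers the full solutions.
  y = -5: the earlier basis element becomes x + 2 = 0, giving x = -2 — point (-2, -5).
  y = -16/5: the earlier basis element becomes x + 25/8 = 0, giving x = -25/8 — point (-25/8, -16/5).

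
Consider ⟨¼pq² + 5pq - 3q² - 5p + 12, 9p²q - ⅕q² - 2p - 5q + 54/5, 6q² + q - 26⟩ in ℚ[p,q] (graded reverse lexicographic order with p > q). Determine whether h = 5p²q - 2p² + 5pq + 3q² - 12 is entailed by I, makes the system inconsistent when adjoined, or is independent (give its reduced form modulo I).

First compute the reduced Gröbner basis of I by Buchberger's algorithm.
f_1 = ¼pq² + 5pq - 3q² - 5p + 12, LT = pq².
f_2 = 9p²q - ⅕q² - 2p - 5q + 54/5, LT = p²q.
f_3 = 6q² + q - 26, LT = q².

S(f_1,f_2): lcm = p²q². S = 20p²q - 12pq² + 1/45q³ - 20p² + 2/9pq + 5/9q² + 48p - 6/5q.
  reduce S modulo (f_1, f_2, f_3):
  remainder -20p² + 2162/9pq - 1688/9p + 54823/1620q - 54823/810 ≠ 0; add k_4 = -20p² + 2162/9pq - 1688/9p + 54823/1620q - 54823/810 to the basis.

S(f_1,f_3): lcm = pq². S = 119/6pq - 12q² - 47/3p + 48.
  reduce S modulo (f_1, f_2, f_3, k_4):
  remainder 119/6pq - 47/3p + 2q - 4 ≠ 0; add k_5 = 119/6pq - 47/3p + 2q - 4 to the basis.

S(f_2,f_3): lcm = p²q². S = -⅙p²q - 1/45q³ + 13/3p² - 2/9pq - 5/9q² + 6/5q.
  reduce S modulo (f_1, f_2, f_3, k_4, k_5):
  remainder 202/765p + 5303963/1652400q - 5303963/826200 ≠ 0; add k_6 = 202/765p + 5303963/1652400q - 5303963/826200 to the basis.

S(f_1,k_4): lcm = p²q². S = 1081/90pq³ + 20p²q - 962/45pq² + 54823/32400q³ - 20p² - 54823/16200q² + 48p.
  reduce S modulo (f_1, f_2, f_3, k_4, k_5, k_6):
  remainder 8639678040269/824644800q - 8639678040269/412322400 ≠ 0; add k_7 = 8639678040269/824644800q - 8639678040269/412322400 to the basis.

The other S-polynomials (S(f_2,k_4), S(f_3,k_4), S(f_1,k_5), S(f_2,k_5), S(f_3,k_5), S(k_4,k_5), S(f_1,k_6), S(f_2,k_6), S(f_3,k_6), S(k_4,k_6), S(k_5,k_6), S(f_1,k_7), S(f_2,k_7), S(f_3,k_7), S(k_4,k_7), S(k_5,k_7), S(k_6,k_7)) all reduce to 0 modulo the current basis, so we have a Gröbner basis.
Inter-reduce: drop elements whose leading term is divisible by another's, tail-reduce, and make monic.
Reduced Gröbner basis: {p, q - 2}.
Label its elements g_1 = p, g_2 = q - 2.

Reduce h = 5p²q - 2p² + 5pq + 3q² - 12 modulo G:
  leading term p²q: subtract (5pq)·g_1 from 5p²q - 2p² + 5pq + 3q² - 12 → -2p² + 5pq + 3q² - 12
  leading term p²: subtract (-2p)·g_1 from -2p² + 5pq + 3q² - 12 → 5pq + 3q² - 12
  leading term pq: subtract (5q)·g_1 from 5pq + 3q² - 12 → 3q² - 12
  leading term q²: subtract (3q)·g_2 from 3q² - 12 → 6q - 12
  leading term q: subtract (6)·g_2 from 6q - 12 → 0
  normal form = 0.
Since the normal form is 0, h ∈ I.

5p²q - 2p² + 5pq + 3q² - 12 lies in I (it reduces to 0).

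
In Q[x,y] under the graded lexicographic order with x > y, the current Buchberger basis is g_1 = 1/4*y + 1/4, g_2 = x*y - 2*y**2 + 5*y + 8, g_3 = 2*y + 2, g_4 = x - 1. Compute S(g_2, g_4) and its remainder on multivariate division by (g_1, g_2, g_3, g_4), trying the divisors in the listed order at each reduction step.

S(g_2, g_4) = -2*y**2 + 6*y + 8; remainder on division = 0.

lcm(LM(g_2), LM(g_4)) = x*y.
S = (lcm/LT(g_2))·g_2 − (lcm/LT(g_4))·g_4 = -2*y**2 + 6*y + 8.
Reduce S modulo (g_1, g_2, g_3, g_4) in that order:
  leading term y**2: subtract (-8*y)·g_1 from -2*y**2 + 6*y + 8 → 8*y + 8
  leading term y: subtract (32)·g_1 from 8*y + 8 → 0
The remainder is 0, so this S-polynomial contributes no new basis element.
This is the inner loop of Buchberger's algorithm — each nonzero remainder becomes a new basis element.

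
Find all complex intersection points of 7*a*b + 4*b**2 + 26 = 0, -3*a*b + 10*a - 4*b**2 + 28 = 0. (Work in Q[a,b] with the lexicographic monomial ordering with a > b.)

{(-3, 2), (9/35 - 9*sqrt(211)/35, -9/4 + sqrt(211)/4), (9/35 + 9*sqrt(211)/35, -sqrt(211)/4 - 9/4)}

Compute a lex Gröbner basis by Buchberger's algorithm.
f_1 = 7*a*b + 4*b**2 + 26, LT = a*b.
f_2 = -3*a*b + 10*a - 4*b**2 + 28, LT = a*b.

S(f_1,f_2): lcm = a*b. S = 10/3*a - 16/21*b**2 + 274/21.
  leading term a: no divisor's leading term divides it; move 10/3*a to the remainder.
  leading term b**2: no divisor's leading term divides it; move -16/21*b**2 to the remainder.
  leading term 1: no divisor's leading term divides it; move 274/21 to the remainder.
  remainder 10/3*a - 16/21*b**2 + 274/21 ≠ 0; add h_3 = 10/3*a - 16/21*b**2 + 274/21 to the basis.

S(f_1,h_3): lcm = a*b. S = 8/35*b**3 + 4/7*b**2 - 137/35*b + 26/7.
  leading term b**3: no divisor's leading term divides it; move 8/35*b**3 to the remainder.
  leading term b**2: no divisor's leading term divides it; move 4/7*b**2 to the remainder.
  leading term b: no divisor's leading term divides it; move -137/35*b to the remainder.
  leading term 1: no divisor's leading term divides it; move 26/7 to the remainder.
  remainder 8/35*b**3 + 4/7*b**2 - 137/35*b + 26/7 ≠ 0; add h_4 = 8/35*b**3 + 4/7*b**2 - 137/35*b + 26/7 to the basis.

The other S-polynomials (S(f_2,h_3), S(f_1,h_4), S(f_2,h_4), S(h_3,h_4)) all reduce to 0 modulo the current basis, so we have a Gröbner basis.
Inter-reduce: drop elements whose leading term is divisible by another's, tail-reduce, and make monic.
Reduced Gröbner basis: {a - 8/35*b**2 + 137/35, b**3 + 5/2*b**2 - 137/8*b + 65/4}.

From the last basis element, b**3 + 5/2*b**2 - 137/8*b + 65/4 = 0, so b takes values in {2, -9/4 + sqrt(211)/4, -sqrt(211)/4 - 9/4}. Each choice, substituted upward through the basis, yields the corresponding point(s) of the solution set.
  b = 2: the earlier basis element becomes a + 3 = 0, giving a = -3 — point (-3, 2).
  b = -9/4 + sqrt(211)/4: the earlier basis element becomes a - 9/35 + 9*sqrt(211)/35 = 0, giving a = 9/35 - 9*sqrt(211)/35 — point (9/35 - 9*sqrt(211)/35, -9/4 + sqrt(211)/4).
  b = -sqrt(211)/4 - 9/4: the earlier basis element becomes a - 9*sqrt(211)/35 - 9/35 = 0, giving a = 9/35 + 9*sqrt(211)/35 — point (9/35 + 9*sqrt(211)/35, -sqrt(211)/4 - 9/4).
Check: every point annihilates each of the original generators.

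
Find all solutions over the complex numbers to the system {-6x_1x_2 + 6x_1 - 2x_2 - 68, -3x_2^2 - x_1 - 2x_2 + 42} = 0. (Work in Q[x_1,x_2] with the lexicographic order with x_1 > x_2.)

{(2, -4), (103/6 + 5*sqrt(77)/2, 13/6 - sqrt(77)/6), (103/6 - 5*sqrt(77)/2, sqrt(77)/6 + 13/6)}

Compute a lex Gröbner basis by Buchberger's algorithm.
f_1 = -6x_1x_2 + 6x_1 - 2x_2 - 68, LT = x_1x_2.
f_2 = -x_1 - 3x_2^2 - 2x_2 + 42, LT = x_1.

S(f_1,f_2): lcm = x_1x_2. S = -x_1 - 3x_2^3 - 2x_2^2 + 127/3x_2 + 34/3.
  reduce S modulo (f_1, f_2):
  remainder -3x_2^3 + x_2^2 + 133/3x_2 - 92/3 ≠ 0; add h_3 = -3x_2^3 + x_2^2 + 133/3x_2 - 92/3 to the basis.

The other S-polynomials (S(f_1,h_3), S(f_2,h_3)) all reduce to 0 modulo the current basis, so we have a Gröbner basis.
Inter-reduce: drop elements whose leading term is divisible by another's, tail-reduce, and make monic.
Reduced Gröbner basis: {x_1 + 3x_2^2 + 2x_2 - 42, x_2^3 - 1/3x_2^2 - 133/9x_2 + 92/9}.

Elimination: the polynomial x_2^3 - 1/3x_2^2 - 133/9x_2 + 92/9 lies in the elimination ideal for x_2, so x_2 ∈ {-4, 13/6 - sqrt(77)/6, sqrt(77)/6 + 13/6}. For each such x_2, the remaining basis elements (now univariate) give the rest of the solution.
  x_2 = -4: the earlier basis element becomes x_1 - 2 = 0, giving x_1 = 2 — point (2, -4).
  x_2 = 13/6 - sqrt(77)/6: the earlier basis element becomes x_1 - 5*sqrt(77)/2 - 103/6 = 0, giving x_1 = 103/6 + 5*sqrt(77)/2 — point (103/6 + 5*sqrt(77)/2, 13/6 - sqrt(77)/6).
  x_2 = sqrt(77)/6 + 13/6: the earlier basis element becomes x_1 - 103/6 + 5*sqrt(77)/2 = 0, giving x_1 = 103/6 - 5*sqrt(77)/2 — point (103/6 - 5*sqrt(77)/2, sqrt(77)/6 + 13/6).
A lex Gröbner basis triangularizes the system, enabling back-substitution.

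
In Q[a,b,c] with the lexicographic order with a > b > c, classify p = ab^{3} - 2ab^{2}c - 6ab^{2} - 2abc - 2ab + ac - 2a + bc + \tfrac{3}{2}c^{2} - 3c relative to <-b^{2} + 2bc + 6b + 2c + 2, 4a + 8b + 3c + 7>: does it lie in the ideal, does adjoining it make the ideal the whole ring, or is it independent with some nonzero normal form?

ab^{3} - 2ab^{2}c - 6ab^{2} - 2abc - 2ab + ac - 2a + bc + \tfrac{3}{2}c^{2} - 3c is independent of I; its normal form modulo I is -bc + 4b + \tfrac{3}{4}c^{2} - \tfrac{13}{4}c + \tfrac{7}{2}.

First compute the reduced Gröbner basis of I by Buchberger's algorithm.
f_1 = -b^{2} + 2bc + 6b + 2c + 2, LT = b^{2}.
f_2 = 4a + 8b + 3c + 7, LT = a.

The S-polynomials (S(f_1,f_2)) all reduce to 0 modulo the current basis, so we have a Gröbner basis.
Inter-reduce: drop elements whose leading term is divisible by another's, tail-reduce, and make monic.
Reduced Gröbner basis: {a + 2b + \tfrac{3}{4}c + \tfrac{7}{4}, b^{2} - 2bc - 6b - 2c - 2}.
Label its elements g_1 = a + 2b + \tfrac{3}{4}c + \tfrac{7}{4}, g_2 = b^{2} - 2bc - 6b - 2c - 2.

Reduce p = ab^{3} - 2ab^{2}c - 6ab^{2} - 2abc - 2ab + ac - 2a + bc + \tfrac{3}{2}c^{2} - 3c modulo G:
  leading term ab^{3}: subtract (b^{3})·g_1 from ab^{3} - 2ab^{2}c - 6ab^{2} - 2abc - 2ab + ac - 2a + bc + \tfrac{3}{2}c^{2} - 3c → -2ab^{2}c - 6ab^{2} - 2abc - 2ab + ac - 2a - 2b^{4} - \tfrac{3}{4}b^{3}c - \tfrac{7}{4}b^{3} + bc + \tfrac{3}{2}c^{2} - 3c
  leading term ab^{2}c: subtract (-2b^{2}c)·g_1 from -2ab^{2}c - 6ab^{2} - 2abc - 2ab + ac - 2a - 2b^{4} - \tfrac{3}{4}b^{3}c - \tfrac{7}{4}b^{3} + bc + \tfrac{3}{2}c^{2} - 3c → -6ab^{2} - 2abc - 2ab + ac - 2a - 2b^{4} + \tfrac{13}{4}b^{3}c - \tfrac{7}{4}b^{3} + \tfrac{3}{2}b^{2}c^{2} + \tfrac{7}{2}b^{2}c + bc + \tfrac{3}{2}c^{2} - 3c
  leading term ab^{2}: subtract (-6b^{2})·g_1 from -6ab^{2} - 2abc - 2ab + ac - 2a - 2b^{4} + \tfrac{13}{4}b^{3}c - \tfrac{7}{4}b^{3} + \tfrac{3}{2}b^{2}c^{2} + \tfrac{7}{2}b^{2}c + bc + \tfrac{3}{2}c^{2} - 3c → -2abc - 2ab + ac - 2a - 2b^{4} + \tfrac{13}{4}b^{3}c + \tfrac{41}{4}b^{3} + \tfrac{3}{2}b^{2}c^{2} + 8b^{2}c + \tfrac{21}{2}b^{2} + bc + \tfrac{3}{2}c^{2} - 3c
  leading term abc: subtract (-2bc)·g_1 from -2abc - 2ab + ac - 2a - 2b^{4} + \tfrac{13}{4}b^{3}c + \tfrac{41}{4}b^{3} + \tfrac{3}{2}b^{2}c^{2} + 8b^{2}c + \tfrac{21}{2}b^{2} + bc + \tfrac{3}{2}c^{2} - 3c → -2ab + ac - 2a - 2b^{4} + \tfrac{13}{4}b^{3}c + \tfrac{41}{4}b^{3} + \tfrac{3}{2}b^{2}c^{2} + 12b^{2}c + \tfrac{21}{2}b^{2} + \tfrac{3}{2}bc^{2} + \tfrac{9}{2}bc + \tfrac{3}{2}c^{2} - 3c
  leading term ab: subtract (-2b)·g_1 from -2ab + ac - 2a - 2b^{4} + \tfrac{13}{4}b^{3}c + \tfrac{41}{4}b^{3} + \tfrac{3}{2}b^{2}c^{2} + 12b^{2}c + \tfrac{21}{2}b^{2} + \tfrac{3}{2}bc^{2} + \tfrac{9}{2}bc + \tfrac{3}{2}c^{2} - 3c → ac - 2a - 2b^{4} + \tfrac{13}{4}b^{3}c + \tfrac{41}{4}b^{3} + \tfrac{3}{2}b^{2}c^{2} + 12b^{2}c + \tfrac{29}{2}b^{2} + \tfrac{3}{2}bc^{2} + 6bc + \tfrac{7}{2}b + \tfrac{3}{2}c^{2} - 3c
  leading term ac: subtract (c)·g_1 from ac - 2a - 2b^{4} + \tfrac{13}{4}b^{3}c + \tfrac{41}{4}b^{3} + \tfrac{3}{2}b^{2}c^{2} + 12b^{2}c + \tfrac{29}{2}b^{2} + \tfrac{3}{2}bc^{2} + 6bc + \tfrac{7}{2}b + \tfrac{3}{2}c^{2} - 3c → -2a - 2b^{4} + \tfrac{13}{4}b^{3}c + \tfrac{41}{4}b^{3} + \tfrac{3}{2}b^{2}c^{2} + 12b^{2}c + \tfrac{29}{2}b^{2} + \tfrac{3}{2}bc^{2} + 4bc + \tfrac{7}{2}b + \tfrac{3}{4}c^{2} - \tfrac{19}{4}c
  leading term a: subtract (-2)·g_1 from -2a - 2b^{4} + \tfrac{13}{4}b^{3}c + \tfrac{41}{4}b^{3} + \tfrac{3}{2}b^{2}c^{2} + 12b^{2}c + \tfrac{29}{2}b^{2} + \tfrac{3}{2}bc^{2} + 4bc + \tfrac{7}{2}b + \tfrac{3}{4}c^{2} - \tfrac{19}{4}c → -2b^{4} + \tfrac{13}{4}b^{3}c + \tfrac{41}{4}b^{3} + \tfrac{3}{2}b^{2}c^{2} + 12b^{2}c + \tfrac{29}{2}b^{2} + \tfrac{3}{2}bc^{2} + 4bc + \tfrac{15}{2}b + \tfrac{3}{4}c^{2} - \tfrac{13}{4}c + \tfrac{7}{2}
  leading term b^{4}: subtract (-2b^{2})·g_2 from -2b^{4} + \tfrac{13}{4}b^{3}c + \tfrac{41}{4}b^{3} + \tfrac{3}{2}b^{2}c^{2} + 12b^{2}c + \tfrac{29}{2}b^{2} + \tfrac{3}{2}bc^{2} + 4bc + \tfrac{15}{2}b + \tfrac{3}{4}c^{2} - \tfrac{13}{4}c + \tfrac{7}{2} → -\tfrac{3}{4}b^{3}c - \tfrac{7}{4}b^{3} + \tfrac{3}{2}b^{2}c^{2} + 8b^{2}c + \tfrac{21}{2}b^{2} + \tfrac{3}{2}bc^{2} + 4bc + \tfrac{15}{2}b + \tfrac{3}{4}c^{2} - \tfrac{13}{4}c + \tfrac{7}{2}
  leading term b^{3}c: subtract (-\tfrac{3}{4}bc)·g_2 from -\tfrac{3}{4}b^{3}c - \tfrac{7}{4}b^{3} + \tfrac{3}{2}b^{2}c^{2} + 8b^{2}c + \tfrac{21}{2}b^{2} + \tfrac{3}{2}bc^{2} + 4bc + \tfrac{15}{2}b + \tfrac{3}{4}c^{2} - \tfrac{13}{4}c + \tfrac{7}{2} → -\tfrac{7}{4}b^{3} + \tfrac{7}{2}b^{2}c + \tfrac{21}{2}b^{2} + \tfrac{5}{2}bc + \tfrac{15}{2}b + \tfrac{3}{4}c^{2} - \tfrac{13}{4}c + \tfrac{7}{2}
  leading term b^{3}: subtract (-\tfrac{7}{4}b)·g_2 from -\tfrac{7}{4}b^{3} + \tfrac{7}{2}b^{2}c + \tfrac{21}{2}b^{2} + \tfrac{5}{2}bc + \tfrac{15}{2}b + \tfrac{3}{4}c^{2} - \tfrac{13}{4}c + \tfrac{7}{2} → -bc + 4b + \tfrac{3}{4}c^{2} - \tfrac{13}{4}c + \tfrac{7}{2}
  leading term bc: no divisor's leading term divides it; move -bc to the remainder.
  leading term b: no divisor's leading term divides it; move 4b to the remainder.
  leading term c^{2}: no divisor's leading term divides it; move \tfrac{3}{4}c^{2} to the remainder.
  leading term c: no divisor's leading term divides it; move -\tfrac{13}{4}c to the remainder.
  leading term 1: no divisor's leading term divides it; move \tfrac{7}{2} to the remainder.
  normal form = -bc + 4b + \tfrac{3}{4}c^{2} - \tfrac{13}{4}c + \tfrac{7}{2}.
The normal form is nonzero, so p ∉ I. Since p minus its normal form lies in I, I + (p) = I + (r) where r = -bc + 4b + \tfrac{3}{4}c^{2} - \tfrac{13}{4}c + \tfrac{7}{2}; decide whether this ideal is the whole ring.
Run Buchberger on G together with r (pairs among the g_i already reduce to 0 since G is a Gröbner basis):
g_1 = a + 2b + \tfrac{3}{4}c + \tfrac{7}{4}, LT = a.
g_2 = b^{2} - 2bc - 6b - 2c - 2, LT = b^{2}.
r = -bc + 4b + \tfrac{3}{4}c^{2} - \tfrac{13}{4}c + \tfrac{7}{2}, LT = bc.

S(g_2,r): lcm = b^{2}c. S = 4b^{2} - \tfrac{5}{4}bc^{2} - \tfrac{37}{4}bc + \tfrac{7}{2}b - 2c^{2} - 2c.
  reduce S modulo (g_1, g_2, r):
  remainder \tfrac{5}{2}b - \tfrac{15}{16}c^{3} - \tfrac{21}{8}c^{2} + \tfrac{351}{16}c - \tfrac{111}{8} ≠ 0; add m_4 = \tfrac{5}{2}b - \tfrac{15}{16}c^{3} - \tfrac{21}{8}c^{2} + \tfrac{351}{16}c - \tfrac{111}{8} to the basis.

S(g_2,m_4): lcm = b^{2}. S = \tfrac{3}{8}bc^{3} + \tfrac{21}{20}bc^{2} - \tfrac{431}{40}bc - \tfrac{9}{20}b - 2c - 2.
  reduce S modulo (g_1, g_2, r, m_4):
  remainder \tfrac{9}{32}c^{4} - \tfrac{27}{80}c^{3} - \tfrac{1647}{160}c^{2} + \tfrac{1317}{40}c - \tfrac{771}{40} ≠ 0; add m_5 = \tfrac{9}{32}c^{4} - \tfrac{27}{80}c^{3} - \tfrac{1647}{160}c^{2} + \tfrac{1317}{40}c - \tfrac{771}{40} to the basis.

The other S-polynomials (S(g_1,g_2), S(g_1,r), S(g_1,m_4), S(r,m_4), S(g_1,m_5), S(g_2,m_5), S(r,m_5), S(m_4,m_5)) all reduce to 0 modulo the current basis, so we have a Gröbner basis.
Inter-reduce: drop elements whose leading term is divisible by another's, tail-reduce, and make monic.
Reduced Gröbner basis: {a + \tfrac{3}{4}c^{3} + \tfrac{21}{10}c^{2} - \tfrac{84}{5}c + \tfrac{257}{20}, b - \tfrac{3}{8}c^{3} - \tfrac{21}{20}c^{2} + \tfrac{351}{40}c - \tfrac{111}{20}, c^{4} - \tfrac{6}{5}c^{3} - \tfrac{183}{5}c^{2} + \tfrac{1756}{15}c - \tfrac{1028}{15}}.
The reduced Gröbner basis of I + (p) is {a + \tfrac{3}{4}c^{3} + \tfrac{21}{10}c^{2} - \tfrac{84}{5}c + \tfrac{257}{20}, b - \tfrac{3}{8}c^{3} - \tfrac{21}{20}c^{2} + \tfrac{351}{40}c - \tfrac{111}{20}, c^{4} - \tfrac{6}{5}c^{3} - \tfrac{183}{5}c^{2} + \tfrac{1756}{15}c - \tfrac{1028}{15}} ≠ {1}, a proper ideal, so the enlarged system stays consistent: p is independent of I, with normal form -bc + 4b + \tfrac{3}{4}c^{2} - \tfrac{13}{4}c + \tfrac{7}{2}.

The remainder on division by a Gröbner basis is unique — it is the normal form.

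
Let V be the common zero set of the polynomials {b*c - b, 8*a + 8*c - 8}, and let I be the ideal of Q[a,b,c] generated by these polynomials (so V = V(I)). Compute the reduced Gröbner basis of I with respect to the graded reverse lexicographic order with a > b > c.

G = {b*c - b, a + c - 1}

f_1 = b*c - b, LT = b*c.
f_2 = 8*a + 8*c - 8, LT = a.

The S-polynomials (S(f_1,f_2)) all reduce to 0 modulo the current basis, so we have a Gröbner basis.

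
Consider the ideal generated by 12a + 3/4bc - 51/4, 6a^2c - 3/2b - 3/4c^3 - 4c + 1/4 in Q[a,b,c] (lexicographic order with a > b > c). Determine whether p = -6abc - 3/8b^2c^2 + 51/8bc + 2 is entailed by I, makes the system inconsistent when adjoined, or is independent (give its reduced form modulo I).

First compute the reduced Gröbner basis of I by Buchberger's algorithm.
f_1 = 12a + 3/4bc - 51/4, LT = a.
f_2 = 6a^2c - 3/2b - 3/4c^3 - 4c + 1/4, LT = a^2c.

S(f_1,f_2): lcm = a^2c. S = 1/16abc^2 - 17/16ac + 1/4b + 1/8c^3 + 2/3c - 1/24.
  leading term abc^2: subtract (1/192bc^2)·f_1 from 1/16abc^2 - 17/16ac + 1/4b + 1/8c^3 + 2/3c - 1/24 → -17/16ac - 1/256b^2c^3 + 17/256bc^2 + 1/4b + 1/8c^3 + 2/3c - 1/24
  leading term ac: subtract (-17/192c)·f_1 from -17/16ac - 1/256b^2c^3 + 17/256bc^2 + 1/4b + 1/8c^3 + 2/3c - 1/24 → -1/256b^2c^3 + 17/128bc^2 + 1/4b + 1/8c^3 - 355/768c - 1/24
  leading term b^2c^3: no divisor's leading term divides it; move -1/256b^2c^3 to the remainder.
  leading term bc^2: no divisor's leading term divides it; move 17/128bc^2 to the remainder.
  leading term b: no divisor's leading term divides it; move 1/4b to the remainder.
  leading term c^3: no divisor's leading term divides it; move 1/8c^3 to the remainder.
  leading term c: no divisor's leading term divides it; move -355/768c to the remainder.
  leading term 1: no divisor's leading term divides it; move -1/24 to the remainder.
  remainder -1/256b^2c^3 + 17/128bc^2 + 1/4b + 1/8c^3 - 355/768c - 1/24 ≠ 0; add h_3 = -1/256b^2c^3 + 17/128bc^2 + 1/4b + 1/8c^3 - 355/768c - 1/24 to the basis.

S(f_1,h_3): leading monomials are coprime, so the S-polynomial reduces to 0 (Buchberger's first criterion).
S(f_2,h_3): lcm = a^2b^2c^3. S = 34a^2bc^2 + 64a^2b + 32a^2c^3 - 355/3a^2c - 32/3a^2 - 1/4b^3c^2 - 1/8b^2c^5 - 2/3b^2c^3 + 1/24b^2c^2.
  leading term a^2bc^2: subtract (17/6abc^2)·f_1 from 34a^2bc^2 + 64a^2b + 32a^2c^3 - 355/3a^2c - 32/3a^2 - 1/4b^3c^2 - 1/8b^2c^5 - 2/3b^2c^3 + 1/24b^2c^2 → 64a^2b + 32a^2c^3 - 355/3a^2c - 32/3a^2 - 17/8ab^2c^3 + 289/8abc^2 - 1/4b^3c^2 - 1/8b^2c^5 - 2/3b^2c^3 + 1/24b^2c^2
  leading term a^2b: subtract (16/3ab)·f_1 from 64a^2b + 32a^2c^3 - 355/3a^2c - 32/3a^2 - 17/8ab^2c^3 + 289/8abc^2 - 1/4b^3c^2 - 1/8b^2c^5 - 2/3b^2c^3 + 1/24b^2c^2 → 32a^2c^3 - 355/3a^2c - 32/3a^2 - 17/8ab^2c^3 - 4ab^2c + 289/8abc^2 + 68ab - 1/4b^3c^2 - 1/8b^2c^5 - 2/3b^2c^3 + 1/24b^2c^2
  leading term a^2c^3: subtract (8/3ac^3)·f_1 from 32a^2c^3 - 355/3a^2c - 32/3a^2 - 17/8ab^2c^3 - 4ab^2c + 289/8abc^2 + 68ab - 1/4b^3c^2 - 1/8b^2c^5 - 2/3b^2c^3 + 1/24b^2c^2 → -355/3a^2c - 32/3a^2 - 17/8ab^2c^3 - 4ab^2c - 2abc^4 + 289/8abc^2 + 68ab + 34ac^3 - 1/4b^3c^2 - 1/8b^2c^5 - 2/3b^2c^3 + 1/24b^2c^2
  leading term a^2c: subtract (-355/36ac)·f_1 from -355/3a^2c - 32/3a^2 - 17/8ab^2c^3 - 4ab^2c - 2abc^4 + 289/8abc^2 + 68ab + 34ac^3 - 1/4b^3c^2 - 1/8b^2c^5 - 2/3b^2c^3 + 1/24b^2c^2 → -32/3a^2 - 17/8ab^2c^3 - 4ab^2c - 2abc^4 + 2089/48abc^2 + 68ab + 34ac^3 - 6035/48ac - 1/4b^3c^2 - 1/8b^2c^5 - 2/3b^2c^3 + 1/24b^2c^2
  leading term a^2: subtract (-8/9a)·f_1 from -32/3a^2 - 17/8ab^2c^3 - 4ab^2c - 2abc^4 + 2089/48abc^2 + 68ab + 34ac^3 - 6035/48ac - 1/4b^3c^2 - 1/8b^2c^5 - 2/3b^2c^3 + 1/24b^2c^2 → -17/8ab^2c^3 - 4ab^2c - 2abc^4 + 2089/48abc^2 + 2/3abc + 68ab + 34ac^3 - 6035/48ac - 34/3a - 1/4b^3c^2 - 1/8b^2c^5 - 2/3b^2c^3 + 1/24b^2c^2
  leading term ab^2c^3: subtract (-17/96b^2c^3)·f_1 from -17/8ab^2c^3 - 4ab^2c - 2abc^4 + 2089/48abc^2 + 2/3abc + 68ab + 34ac^3 - 6035/48ac - 34/3a - 1/4b^3c^2 - 1/8b^2c^5 - 2/3b^2c^3 + 1/24b^2c^2 → -4ab^2c - 2abc^4 + 2089/48abc^2 + 2/3abc + 68ab + 34ac^3 - 6035/48ac - 34/3a + 17/128b^3c^4 - 1/4b^3c^2 - 1/8b^2c^5 - 1123/384b^2c^3 + 1/24b^2c^2
  leading term ab^2c: subtract (-1/3b^2c)·f_1 from -4ab^2c - 2abc^4 + 2089/48abc^2 + 2/3abc + 68ab + 34ac^3 - 6035/48ac - 34/3a + 17/128b^3c^4 - 1/4b^3c^2 - 1/8b^2c^5 - 1123/384b^2c^3 + 1/24b^2c^2 → -2abc^4 + 2089/48abc^2 + 2/3abc + 68ab + 34ac^3 - 6035/48ac - 34/3a + 17/128b^3c^4 - 1/8b^2c^5 - 1123/384b^2c^3 + 1/24b^2c^2 - 17/4b^2c
  leading term abc^4: subtract (-1/6bc^4)·f_1 from -2abc^4 + 2089/48abc^2 + 2/3abc + 68ab + 34ac^3 - 6035/48ac - 34/3a + 17/128b^3c^4 - 1/8b^2c^5 - 1123/384b^2c^3 + 1/24b^2c^2 - 17/4b^2c → 2089/48abc^2 + 2/3abc + 68ab + 34ac^3 - 6035/48ac - 34/3a + 17/128b^3c^4 - 1123/384b^2c^3 + 1/24b^2c^2 - 17/4b^2c - 17/8bc^4
  leading term abc^2: subtract (2089/576bc^2)·f_1 from 2089/48abc^2 + 2/3abc + 68ab + 34ac^3 - 6035/48ac - 34/3a + 17/128b^3c^4 - 1123/384b^2c^3 + 1/24b^2c^2 - 17/4b^2c - 17/8bc^4 → 2/3abc + 68ab + 34ac^3 - 6035/48ac - 34/3a + 17/128b^3c^4 - 1445/256b^2c^3 + 1/24b^2c^2 - 17/4b^2c - 17/8bc^4 + 35513/768bc^2
  leading term abc: subtract (1/18bc)·f_1 from 2/3abc + 68ab + 34ac^3 - 6035/48ac - 34/3a + 17/128b^3c^4 - 1445/256b^2c^3 + 1/24b^2c^2 - 17/4b^2c - 17/8bc^4 + 35513/768bc^2 → 68ab + 34ac^3 - 6035/48ac - 34/3a + 17/128b^3c^4 - 1445/256b^2c^3 - 17/4b^2c - 17/8bc^4 + 35513/768bc^2 + 17/24bc
  leading term ab: subtract (17/3b)·f_1 from 68ab + 34ac^3 - 6035/48ac - 34/3a + 17/128b^3c^4 - 1445/256b^2c^3 - 17/4b^2c - 17/8bc^4 + 35513/768bc^2 + 17/24bc → 34ac^3 - 6035/48ac - 34/3a + 17/128b^3c^4 - 1445/256b^2c^3 - 17/2b^2c - 17/8bc^4 + 35513/768bc^2 + 17/24bc + 289/4b
  leading term ac^3: subtract (17/6c^3)·f_1 from 34ac^3 - 6035/48ac - 34/3a + 17/128b^3c^4 - 1445/256b^2c^3 - 17/2b^2c - 17/8bc^4 + 35513/768bc^2 + 17/24bc + 289/4b → -6035/48ac - 34/3a + 17/128b^3c^4 - 1445/256b^2c^3 - 17/2b^2c - 17/4bc^4 + 35513/768bc^2 + 17/24bc + 289/4b + 289/8c^3
  leading term ac: subtract (-6035/576c)·f_1 from -6035/48ac - 34/3a + 17/128b^3c^4 - 1445/256b^2c^3 - 17/2b^2c - 17/4bc^4 + 35513/768bc^2 + 17/24bc + 289/4b + 289/8c^3 → -34/3a + 17/128b^3c^4 - 1445/256b^2c^3 - 17/2b^2c - 17/4bc^4 + 10387/192bc^2 + 17/24bc + 289/4b + 289/8c^3 - 102595/768c
  leading term a: subtract (-17/18)·f_1 from -34/3a + 17/128b^3c^4 - 1445/256b^2c^3 - 17/2b^2c - 17/4bc^4 + 10387/192bc^2 + 17/24bc + 289/4b + 289/8c^3 - 102595/768c → 17/128b^3c^4 - 1445/256b^2c^3 - 17/2b^2c - 17/4bc^4 + 10387/192bc^2 + 17/12bc + 289/4b + 289/8c^3 - 102595/768c - 289/24
  leading term b^3c^4: subtract (-34bc)·h_3 from 17/128b^3c^4 - 1445/256b^2c^3 - 17/2b^2c - 17/4bc^4 + 10387/192bc^2 + 17/12bc + 289/4b + 289/8c^3 - 102595/768c - 289/24 → -289/256b^2c^3 + 4913/128bc^2 + 289/4b + 289/8c^3 - 102595/768c - 289/24
  leading term b^2c^3: subtract (289)·h_3 from -289/256b^2c^3 + 4913/128bc^2 + 289/4b + 289/8c^3 - 102595/768c - 289/24 → 0
  remainder 0.

Every S-polynomial of the final basis reduces to 0, so we have a Gröbner basis.
Inter-reduce: drop elements whose leading term is divisible by another's, tail-reduce, and make monic.
Reduced Gröbner basis: {a + 1/16bc - 17/16, b^2c^3 - 34bc^2 - 64b - 32c^3 + 355/3c + 32/3}.
Label its elements g_1 = a + 1/16bc - 17/16, g_2 = b^2c^3 - 34bc^2 - 64b - 32c^3 + 355/3c + 32/3.

Reduce p = -6abc - 3/8b^2c^2 + 51/8bc + 2 modulo G:
  leading term abc: subtract (-6bc)·g_1 from -6abc - 3/8b^2c^2 + 51/8bc + 2 → 2
  leading term 1: no divisor's leading term divides it; move 2 to the remainder.
  normal form = 2.
The normal form is nonzero, so p ∉ I. Since p minus its normal form lies in I, I + (p) = I + (r) where r = 2; decide whether this ideal is the whole ring.
Here r = 2 is a nonzero constant, hence a unit: 1 ∈ I + (p), the Gröbner basis of I + (p) is {1}, and the enlarged system has no common solution — adjoining p is inconsistent.

Adjoining -6abc - 3/8b^2c^2 + 51/8bc + 2 makes the ideal the whole ring: the system is inconsistent.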